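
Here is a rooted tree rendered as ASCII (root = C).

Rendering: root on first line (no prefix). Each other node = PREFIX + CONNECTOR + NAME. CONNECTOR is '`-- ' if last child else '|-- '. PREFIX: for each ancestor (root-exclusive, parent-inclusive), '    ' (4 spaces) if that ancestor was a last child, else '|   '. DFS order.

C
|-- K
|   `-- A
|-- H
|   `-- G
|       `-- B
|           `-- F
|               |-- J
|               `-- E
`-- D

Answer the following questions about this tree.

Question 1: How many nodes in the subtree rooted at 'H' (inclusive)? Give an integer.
Subtree rooted at H contains: B, E, F, G, H, J
Count = 6

Answer: 6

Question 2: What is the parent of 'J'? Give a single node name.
Answer: F

Derivation:
Scan adjacency: J appears as child of F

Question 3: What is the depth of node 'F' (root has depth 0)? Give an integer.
Path from root to F: C -> H -> G -> B -> F
Depth = number of edges = 4

Answer: 4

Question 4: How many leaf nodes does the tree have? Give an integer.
Leaves (nodes with no children): A, D, E, J

Answer: 4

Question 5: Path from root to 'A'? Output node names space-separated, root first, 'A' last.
Answer: C K A

Derivation:
Walk down from root: C -> K -> A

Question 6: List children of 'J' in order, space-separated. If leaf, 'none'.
Answer: none

Derivation:
Node J's children (from adjacency): (leaf)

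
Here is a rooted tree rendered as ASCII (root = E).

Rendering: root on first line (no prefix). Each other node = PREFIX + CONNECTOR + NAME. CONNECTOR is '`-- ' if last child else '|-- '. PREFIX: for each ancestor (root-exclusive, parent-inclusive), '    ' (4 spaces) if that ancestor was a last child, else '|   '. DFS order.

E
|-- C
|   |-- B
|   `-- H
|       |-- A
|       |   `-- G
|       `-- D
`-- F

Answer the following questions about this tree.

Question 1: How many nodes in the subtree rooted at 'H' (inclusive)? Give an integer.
Answer: 4

Derivation:
Subtree rooted at H contains: A, D, G, H
Count = 4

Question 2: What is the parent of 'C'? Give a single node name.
Scan adjacency: C appears as child of E

Answer: E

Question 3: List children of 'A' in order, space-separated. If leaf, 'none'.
Answer: G

Derivation:
Node A's children (from adjacency): G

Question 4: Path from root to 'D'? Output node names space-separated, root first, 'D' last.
Walk down from root: E -> C -> H -> D

Answer: E C H D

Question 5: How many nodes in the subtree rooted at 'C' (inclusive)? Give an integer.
Answer: 6

Derivation:
Subtree rooted at C contains: A, B, C, D, G, H
Count = 6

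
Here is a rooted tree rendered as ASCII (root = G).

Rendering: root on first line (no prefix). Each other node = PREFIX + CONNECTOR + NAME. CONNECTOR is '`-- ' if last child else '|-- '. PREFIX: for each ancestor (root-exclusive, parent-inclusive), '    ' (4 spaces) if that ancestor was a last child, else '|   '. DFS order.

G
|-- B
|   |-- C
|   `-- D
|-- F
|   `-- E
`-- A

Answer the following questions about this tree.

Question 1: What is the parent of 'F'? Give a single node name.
Scan adjacency: F appears as child of G

Answer: G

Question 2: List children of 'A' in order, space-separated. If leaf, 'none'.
Answer: none

Derivation:
Node A's children (from adjacency): (leaf)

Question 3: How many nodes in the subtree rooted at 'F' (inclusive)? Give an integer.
Answer: 2

Derivation:
Subtree rooted at F contains: E, F
Count = 2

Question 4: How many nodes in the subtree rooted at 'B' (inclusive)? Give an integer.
Subtree rooted at B contains: B, C, D
Count = 3

Answer: 3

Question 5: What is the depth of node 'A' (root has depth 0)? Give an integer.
Answer: 1

Derivation:
Path from root to A: G -> A
Depth = number of edges = 1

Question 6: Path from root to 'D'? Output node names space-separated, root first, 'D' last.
Walk down from root: G -> B -> D

Answer: G B D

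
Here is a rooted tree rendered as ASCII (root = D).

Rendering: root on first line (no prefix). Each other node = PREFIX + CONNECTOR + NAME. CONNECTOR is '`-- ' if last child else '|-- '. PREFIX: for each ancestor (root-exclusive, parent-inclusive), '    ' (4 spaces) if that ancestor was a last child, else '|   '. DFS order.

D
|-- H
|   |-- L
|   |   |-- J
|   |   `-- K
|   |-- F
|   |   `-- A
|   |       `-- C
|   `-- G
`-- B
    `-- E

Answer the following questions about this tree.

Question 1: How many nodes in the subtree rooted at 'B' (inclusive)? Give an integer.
Answer: 2

Derivation:
Subtree rooted at B contains: B, E
Count = 2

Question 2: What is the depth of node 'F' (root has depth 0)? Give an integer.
Path from root to F: D -> H -> F
Depth = number of edges = 2

Answer: 2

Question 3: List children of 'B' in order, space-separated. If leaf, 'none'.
Answer: E

Derivation:
Node B's children (from adjacency): E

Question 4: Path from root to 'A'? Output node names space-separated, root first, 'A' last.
Answer: D H F A

Derivation:
Walk down from root: D -> H -> F -> A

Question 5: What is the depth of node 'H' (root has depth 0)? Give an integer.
Path from root to H: D -> H
Depth = number of edges = 1

Answer: 1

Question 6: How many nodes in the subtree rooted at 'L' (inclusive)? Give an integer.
Subtree rooted at L contains: J, K, L
Count = 3

Answer: 3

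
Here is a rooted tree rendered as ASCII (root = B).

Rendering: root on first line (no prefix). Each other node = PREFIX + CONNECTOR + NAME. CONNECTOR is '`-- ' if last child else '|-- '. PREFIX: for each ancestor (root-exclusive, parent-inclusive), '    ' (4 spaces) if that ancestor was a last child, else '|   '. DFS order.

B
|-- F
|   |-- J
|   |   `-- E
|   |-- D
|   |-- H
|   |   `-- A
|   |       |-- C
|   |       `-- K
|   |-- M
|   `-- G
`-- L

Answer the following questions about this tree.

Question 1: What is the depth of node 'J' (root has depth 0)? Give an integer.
Path from root to J: B -> F -> J
Depth = number of edges = 2

Answer: 2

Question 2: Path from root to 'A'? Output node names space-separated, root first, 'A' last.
Walk down from root: B -> F -> H -> A

Answer: B F H A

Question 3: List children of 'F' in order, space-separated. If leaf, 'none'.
Node F's children (from adjacency): J, D, H, M, G

Answer: J D H M G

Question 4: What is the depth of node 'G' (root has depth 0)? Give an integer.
Answer: 2

Derivation:
Path from root to G: B -> F -> G
Depth = number of edges = 2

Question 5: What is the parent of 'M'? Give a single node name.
Scan adjacency: M appears as child of F

Answer: F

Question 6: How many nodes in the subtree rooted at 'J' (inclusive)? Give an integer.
Answer: 2

Derivation:
Subtree rooted at J contains: E, J
Count = 2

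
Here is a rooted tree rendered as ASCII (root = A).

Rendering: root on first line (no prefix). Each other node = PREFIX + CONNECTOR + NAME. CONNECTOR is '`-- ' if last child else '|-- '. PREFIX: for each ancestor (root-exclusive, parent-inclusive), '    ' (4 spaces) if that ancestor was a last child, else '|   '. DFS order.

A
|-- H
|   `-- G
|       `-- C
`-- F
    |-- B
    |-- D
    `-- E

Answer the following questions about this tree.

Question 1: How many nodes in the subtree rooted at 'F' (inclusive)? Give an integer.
Subtree rooted at F contains: B, D, E, F
Count = 4

Answer: 4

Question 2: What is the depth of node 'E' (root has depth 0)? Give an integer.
Answer: 2

Derivation:
Path from root to E: A -> F -> E
Depth = number of edges = 2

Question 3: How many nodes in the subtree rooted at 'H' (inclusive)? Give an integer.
Answer: 3

Derivation:
Subtree rooted at H contains: C, G, H
Count = 3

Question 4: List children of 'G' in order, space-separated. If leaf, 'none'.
Answer: C

Derivation:
Node G's children (from adjacency): C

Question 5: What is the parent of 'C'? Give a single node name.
Answer: G

Derivation:
Scan adjacency: C appears as child of G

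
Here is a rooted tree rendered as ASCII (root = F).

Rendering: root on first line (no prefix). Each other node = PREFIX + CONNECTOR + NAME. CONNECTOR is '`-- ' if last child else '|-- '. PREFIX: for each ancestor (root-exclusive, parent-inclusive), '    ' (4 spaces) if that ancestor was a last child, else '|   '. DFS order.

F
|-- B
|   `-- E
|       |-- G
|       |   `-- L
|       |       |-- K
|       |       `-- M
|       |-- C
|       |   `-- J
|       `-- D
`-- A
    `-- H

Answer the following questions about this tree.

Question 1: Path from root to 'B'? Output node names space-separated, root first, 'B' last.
Walk down from root: F -> B

Answer: F B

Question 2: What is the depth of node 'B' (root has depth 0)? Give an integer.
Answer: 1

Derivation:
Path from root to B: F -> B
Depth = number of edges = 1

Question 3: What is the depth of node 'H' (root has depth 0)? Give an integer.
Answer: 2

Derivation:
Path from root to H: F -> A -> H
Depth = number of edges = 2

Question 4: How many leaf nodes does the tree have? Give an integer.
Leaves (nodes with no children): D, H, J, K, M

Answer: 5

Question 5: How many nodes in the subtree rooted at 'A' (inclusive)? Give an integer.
Subtree rooted at A contains: A, H
Count = 2

Answer: 2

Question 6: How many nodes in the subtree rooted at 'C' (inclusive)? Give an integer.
Answer: 2

Derivation:
Subtree rooted at C contains: C, J
Count = 2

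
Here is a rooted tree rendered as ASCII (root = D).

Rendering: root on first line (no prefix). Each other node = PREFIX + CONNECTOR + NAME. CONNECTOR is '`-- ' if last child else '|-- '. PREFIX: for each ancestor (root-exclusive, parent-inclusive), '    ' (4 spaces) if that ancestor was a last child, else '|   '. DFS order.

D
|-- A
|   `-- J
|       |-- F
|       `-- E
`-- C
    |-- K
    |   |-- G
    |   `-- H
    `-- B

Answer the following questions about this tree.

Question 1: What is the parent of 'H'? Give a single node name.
Scan adjacency: H appears as child of K

Answer: K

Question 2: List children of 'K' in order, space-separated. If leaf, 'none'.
Node K's children (from adjacency): G, H

Answer: G H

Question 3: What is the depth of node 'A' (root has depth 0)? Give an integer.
Answer: 1

Derivation:
Path from root to A: D -> A
Depth = number of edges = 1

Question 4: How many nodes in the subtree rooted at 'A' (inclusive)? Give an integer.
Subtree rooted at A contains: A, E, F, J
Count = 4

Answer: 4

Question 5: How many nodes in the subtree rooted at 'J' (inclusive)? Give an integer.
Subtree rooted at J contains: E, F, J
Count = 3

Answer: 3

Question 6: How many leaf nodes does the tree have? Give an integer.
Leaves (nodes with no children): B, E, F, G, H

Answer: 5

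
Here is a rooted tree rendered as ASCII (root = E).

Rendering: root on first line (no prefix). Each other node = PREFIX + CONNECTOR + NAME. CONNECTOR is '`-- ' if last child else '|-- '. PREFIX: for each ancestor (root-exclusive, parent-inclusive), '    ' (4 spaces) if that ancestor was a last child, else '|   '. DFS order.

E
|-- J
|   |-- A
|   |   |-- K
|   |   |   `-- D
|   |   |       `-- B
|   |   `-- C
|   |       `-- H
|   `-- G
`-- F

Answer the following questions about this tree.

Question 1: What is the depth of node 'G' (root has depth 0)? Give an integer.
Path from root to G: E -> J -> G
Depth = number of edges = 2

Answer: 2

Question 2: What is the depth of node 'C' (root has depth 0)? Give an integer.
Path from root to C: E -> J -> A -> C
Depth = number of edges = 3

Answer: 3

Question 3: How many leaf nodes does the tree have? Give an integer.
Answer: 4

Derivation:
Leaves (nodes with no children): B, F, G, H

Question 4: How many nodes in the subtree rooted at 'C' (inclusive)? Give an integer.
Subtree rooted at C contains: C, H
Count = 2

Answer: 2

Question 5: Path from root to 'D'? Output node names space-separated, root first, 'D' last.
Answer: E J A K D

Derivation:
Walk down from root: E -> J -> A -> K -> D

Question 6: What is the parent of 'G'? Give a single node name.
Scan adjacency: G appears as child of J

Answer: J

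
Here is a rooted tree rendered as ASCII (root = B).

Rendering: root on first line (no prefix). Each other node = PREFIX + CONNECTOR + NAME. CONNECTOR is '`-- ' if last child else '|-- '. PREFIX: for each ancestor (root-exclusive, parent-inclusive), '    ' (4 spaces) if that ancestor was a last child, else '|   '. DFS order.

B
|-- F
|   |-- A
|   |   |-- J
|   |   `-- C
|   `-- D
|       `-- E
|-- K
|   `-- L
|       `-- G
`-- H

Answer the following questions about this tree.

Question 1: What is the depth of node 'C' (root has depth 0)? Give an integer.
Path from root to C: B -> F -> A -> C
Depth = number of edges = 3

Answer: 3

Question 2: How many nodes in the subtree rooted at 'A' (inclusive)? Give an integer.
Subtree rooted at A contains: A, C, J
Count = 3

Answer: 3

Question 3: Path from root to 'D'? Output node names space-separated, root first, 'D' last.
Walk down from root: B -> F -> D

Answer: B F D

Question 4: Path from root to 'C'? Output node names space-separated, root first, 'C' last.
Answer: B F A C

Derivation:
Walk down from root: B -> F -> A -> C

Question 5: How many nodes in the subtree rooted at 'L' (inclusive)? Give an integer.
Answer: 2

Derivation:
Subtree rooted at L contains: G, L
Count = 2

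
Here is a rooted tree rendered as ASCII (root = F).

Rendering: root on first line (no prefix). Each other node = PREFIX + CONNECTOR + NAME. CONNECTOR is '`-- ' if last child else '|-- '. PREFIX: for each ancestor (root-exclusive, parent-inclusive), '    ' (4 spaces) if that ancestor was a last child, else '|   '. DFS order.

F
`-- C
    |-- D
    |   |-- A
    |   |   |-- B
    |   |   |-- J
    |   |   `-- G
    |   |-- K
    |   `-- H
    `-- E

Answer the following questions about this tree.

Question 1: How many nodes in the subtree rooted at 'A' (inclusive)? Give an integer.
Answer: 4

Derivation:
Subtree rooted at A contains: A, B, G, J
Count = 4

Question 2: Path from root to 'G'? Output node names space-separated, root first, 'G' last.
Walk down from root: F -> C -> D -> A -> G

Answer: F C D A G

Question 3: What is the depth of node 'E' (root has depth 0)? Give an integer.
Path from root to E: F -> C -> E
Depth = number of edges = 2

Answer: 2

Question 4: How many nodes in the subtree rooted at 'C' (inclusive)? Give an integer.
Answer: 9

Derivation:
Subtree rooted at C contains: A, B, C, D, E, G, H, J, K
Count = 9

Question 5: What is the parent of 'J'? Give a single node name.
Answer: A

Derivation:
Scan adjacency: J appears as child of A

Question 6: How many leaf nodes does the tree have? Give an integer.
Leaves (nodes with no children): B, E, G, H, J, K

Answer: 6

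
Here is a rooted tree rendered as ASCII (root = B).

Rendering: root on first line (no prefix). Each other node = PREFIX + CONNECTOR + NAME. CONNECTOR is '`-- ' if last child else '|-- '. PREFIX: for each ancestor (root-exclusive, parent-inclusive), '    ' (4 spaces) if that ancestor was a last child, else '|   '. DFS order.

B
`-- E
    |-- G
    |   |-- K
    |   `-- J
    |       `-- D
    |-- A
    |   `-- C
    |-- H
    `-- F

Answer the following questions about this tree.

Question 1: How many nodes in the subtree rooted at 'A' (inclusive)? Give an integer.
Answer: 2

Derivation:
Subtree rooted at A contains: A, C
Count = 2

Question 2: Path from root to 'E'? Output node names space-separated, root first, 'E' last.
Walk down from root: B -> E

Answer: B E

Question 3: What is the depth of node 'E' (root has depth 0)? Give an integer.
Path from root to E: B -> E
Depth = number of edges = 1

Answer: 1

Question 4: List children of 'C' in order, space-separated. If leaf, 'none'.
Node C's children (from adjacency): (leaf)

Answer: none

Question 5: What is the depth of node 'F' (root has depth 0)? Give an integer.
Path from root to F: B -> E -> F
Depth = number of edges = 2

Answer: 2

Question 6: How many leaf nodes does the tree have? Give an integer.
Leaves (nodes with no children): C, D, F, H, K

Answer: 5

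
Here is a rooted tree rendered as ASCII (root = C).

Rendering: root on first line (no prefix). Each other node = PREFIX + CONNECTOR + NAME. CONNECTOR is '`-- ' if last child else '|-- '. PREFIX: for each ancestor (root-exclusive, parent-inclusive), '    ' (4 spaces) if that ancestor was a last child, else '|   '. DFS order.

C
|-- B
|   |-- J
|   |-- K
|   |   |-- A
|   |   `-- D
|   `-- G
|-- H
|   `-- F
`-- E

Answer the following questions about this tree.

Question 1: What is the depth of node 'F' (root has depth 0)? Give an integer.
Path from root to F: C -> H -> F
Depth = number of edges = 2

Answer: 2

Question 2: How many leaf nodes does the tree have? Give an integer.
Leaves (nodes with no children): A, D, E, F, G, J

Answer: 6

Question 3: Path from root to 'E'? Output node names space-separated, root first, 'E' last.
Answer: C E

Derivation:
Walk down from root: C -> E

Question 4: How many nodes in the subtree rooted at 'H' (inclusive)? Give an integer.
Answer: 2

Derivation:
Subtree rooted at H contains: F, H
Count = 2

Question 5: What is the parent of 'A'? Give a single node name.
Scan adjacency: A appears as child of K

Answer: K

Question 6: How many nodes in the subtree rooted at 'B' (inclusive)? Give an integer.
Subtree rooted at B contains: A, B, D, G, J, K
Count = 6

Answer: 6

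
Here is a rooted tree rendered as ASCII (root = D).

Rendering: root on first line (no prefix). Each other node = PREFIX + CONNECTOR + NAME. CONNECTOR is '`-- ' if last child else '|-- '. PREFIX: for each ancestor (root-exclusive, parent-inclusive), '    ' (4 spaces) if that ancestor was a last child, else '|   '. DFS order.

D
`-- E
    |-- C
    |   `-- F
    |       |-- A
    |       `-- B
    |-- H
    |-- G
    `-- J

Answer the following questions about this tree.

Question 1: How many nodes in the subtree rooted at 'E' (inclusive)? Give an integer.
Subtree rooted at E contains: A, B, C, E, F, G, H, J
Count = 8

Answer: 8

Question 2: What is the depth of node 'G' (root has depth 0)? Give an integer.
Path from root to G: D -> E -> G
Depth = number of edges = 2

Answer: 2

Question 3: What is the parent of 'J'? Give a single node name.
Scan adjacency: J appears as child of E

Answer: E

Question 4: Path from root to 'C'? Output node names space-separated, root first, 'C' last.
Walk down from root: D -> E -> C

Answer: D E C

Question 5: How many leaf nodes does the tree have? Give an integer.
Answer: 5

Derivation:
Leaves (nodes with no children): A, B, G, H, J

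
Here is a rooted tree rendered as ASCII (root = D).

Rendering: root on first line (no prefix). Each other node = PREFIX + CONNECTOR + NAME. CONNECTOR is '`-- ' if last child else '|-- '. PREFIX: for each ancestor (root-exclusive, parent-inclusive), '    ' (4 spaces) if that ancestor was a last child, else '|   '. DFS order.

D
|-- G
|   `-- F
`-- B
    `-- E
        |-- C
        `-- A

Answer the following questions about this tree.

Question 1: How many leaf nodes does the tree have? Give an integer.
Leaves (nodes with no children): A, C, F

Answer: 3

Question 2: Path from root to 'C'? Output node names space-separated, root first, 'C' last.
Walk down from root: D -> B -> E -> C

Answer: D B E C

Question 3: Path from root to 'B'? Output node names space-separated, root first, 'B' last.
Answer: D B

Derivation:
Walk down from root: D -> B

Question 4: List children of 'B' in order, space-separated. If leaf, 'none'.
Answer: E

Derivation:
Node B's children (from adjacency): E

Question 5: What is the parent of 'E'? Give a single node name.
Scan adjacency: E appears as child of B

Answer: B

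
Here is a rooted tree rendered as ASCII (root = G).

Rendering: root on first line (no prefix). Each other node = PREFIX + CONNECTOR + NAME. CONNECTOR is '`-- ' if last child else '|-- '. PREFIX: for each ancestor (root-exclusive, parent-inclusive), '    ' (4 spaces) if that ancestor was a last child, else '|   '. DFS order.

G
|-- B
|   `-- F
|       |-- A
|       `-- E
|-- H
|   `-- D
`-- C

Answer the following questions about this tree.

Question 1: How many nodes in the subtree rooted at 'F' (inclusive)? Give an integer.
Answer: 3

Derivation:
Subtree rooted at F contains: A, E, F
Count = 3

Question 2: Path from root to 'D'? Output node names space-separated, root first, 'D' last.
Answer: G H D

Derivation:
Walk down from root: G -> H -> D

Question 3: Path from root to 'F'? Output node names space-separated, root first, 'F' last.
Answer: G B F

Derivation:
Walk down from root: G -> B -> F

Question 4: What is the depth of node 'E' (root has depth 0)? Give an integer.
Answer: 3

Derivation:
Path from root to E: G -> B -> F -> E
Depth = number of edges = 3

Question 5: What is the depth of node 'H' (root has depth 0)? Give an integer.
Path from root to H: G -> H
Depth = number of edges = 1

Answer: 1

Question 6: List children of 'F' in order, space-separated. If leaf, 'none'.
Node F's children (from adjacency): A, E

Answer: A E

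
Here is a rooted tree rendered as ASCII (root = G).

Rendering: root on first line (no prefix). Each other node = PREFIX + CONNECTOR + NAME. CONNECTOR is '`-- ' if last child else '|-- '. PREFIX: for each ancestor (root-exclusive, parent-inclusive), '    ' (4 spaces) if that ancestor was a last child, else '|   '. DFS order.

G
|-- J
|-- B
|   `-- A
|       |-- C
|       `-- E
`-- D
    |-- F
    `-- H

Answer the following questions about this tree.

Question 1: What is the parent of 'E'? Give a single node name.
Scan adjacency: E appears as child of A

Answer: A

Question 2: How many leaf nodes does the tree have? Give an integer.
Answer: 5

Derivation:
Leaves (nodes with no children): C, E, F, H, J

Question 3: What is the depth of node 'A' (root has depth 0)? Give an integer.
Path from root to A: G -> B -> A
Depth = number of edges = 2

Answer: 2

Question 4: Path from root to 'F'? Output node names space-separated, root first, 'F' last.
Answer: G D F

Derivation:
Walk down from root: G -> D -> F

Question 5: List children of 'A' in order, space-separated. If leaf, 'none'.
Node A's children (from adjacency): C, E

Answer: C E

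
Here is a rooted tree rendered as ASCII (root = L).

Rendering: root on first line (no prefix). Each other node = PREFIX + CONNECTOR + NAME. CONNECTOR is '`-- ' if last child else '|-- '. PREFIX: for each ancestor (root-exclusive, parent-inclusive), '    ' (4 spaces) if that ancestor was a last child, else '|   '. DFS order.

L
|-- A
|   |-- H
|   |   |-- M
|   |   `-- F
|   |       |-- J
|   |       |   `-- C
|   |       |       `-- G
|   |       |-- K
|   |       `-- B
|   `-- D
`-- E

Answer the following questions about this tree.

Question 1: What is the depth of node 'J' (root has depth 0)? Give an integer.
Answer: 4

Derivation:
Path from root to J: L -> A -> H -> F -> J
Depth = number of edges = 4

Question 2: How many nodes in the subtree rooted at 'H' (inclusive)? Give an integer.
Subtree rooted at H contains: B, C, F, G, H, J, K, M
Count = 8

Answer: 8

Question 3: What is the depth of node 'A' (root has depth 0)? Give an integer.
Answer: 1

Derivation:
Path from root to A: L -> A
Depth = number of edges = 1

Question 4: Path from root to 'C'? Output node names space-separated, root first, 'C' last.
Answer: L A H F J C

Derivation:
Walk down from root: L -> A -> H -> F -> J -> C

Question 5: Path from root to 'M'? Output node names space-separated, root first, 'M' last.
Answer: L A H M

Derivation:
Walk down from root: L -> A -> H -> M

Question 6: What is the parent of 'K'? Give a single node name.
Answer: F

Derivation:
Scan adjacency: K appears as child of F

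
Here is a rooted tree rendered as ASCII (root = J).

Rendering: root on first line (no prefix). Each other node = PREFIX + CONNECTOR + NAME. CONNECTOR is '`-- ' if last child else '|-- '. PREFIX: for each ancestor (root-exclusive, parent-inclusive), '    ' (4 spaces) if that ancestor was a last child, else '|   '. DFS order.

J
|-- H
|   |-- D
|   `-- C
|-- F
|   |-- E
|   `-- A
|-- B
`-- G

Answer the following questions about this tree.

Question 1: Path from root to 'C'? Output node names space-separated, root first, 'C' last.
Walk down from root: J -> H -> C

Answer: J H C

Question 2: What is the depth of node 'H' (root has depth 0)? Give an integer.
Answer: 1

Derivation:
Path from root to H: J -> H
Depth = number of edges = 1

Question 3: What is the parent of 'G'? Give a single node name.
Answer: J

Derivation:
Scan adjacency: G appears as child of J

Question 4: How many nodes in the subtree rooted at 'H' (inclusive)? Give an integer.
Answer: 3

Derivation:
Subtree rooted at H contains: C, D, H
Count = 3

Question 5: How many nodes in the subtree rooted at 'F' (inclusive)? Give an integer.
Subtree rooted at F contains: A, E, F
Count = 3

Answer: 3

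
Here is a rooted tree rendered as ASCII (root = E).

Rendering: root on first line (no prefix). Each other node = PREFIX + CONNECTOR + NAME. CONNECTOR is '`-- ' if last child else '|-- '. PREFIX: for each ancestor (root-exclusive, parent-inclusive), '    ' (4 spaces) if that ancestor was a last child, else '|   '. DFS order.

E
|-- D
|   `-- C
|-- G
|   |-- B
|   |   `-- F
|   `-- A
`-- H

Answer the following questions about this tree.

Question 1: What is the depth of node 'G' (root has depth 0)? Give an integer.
Path from root to G: E -> G
Depth = number of edges = 1

Answer: 1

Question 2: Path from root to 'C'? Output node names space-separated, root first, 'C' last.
Answer: E D C

Derivation:
Walk down from root: E -> D -> C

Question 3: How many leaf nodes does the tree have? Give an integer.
Leaves (nodes with no children): A, C, F, H

Answer: 4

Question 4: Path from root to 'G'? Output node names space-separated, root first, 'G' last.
Walk down from root: E -> G

Answer: E G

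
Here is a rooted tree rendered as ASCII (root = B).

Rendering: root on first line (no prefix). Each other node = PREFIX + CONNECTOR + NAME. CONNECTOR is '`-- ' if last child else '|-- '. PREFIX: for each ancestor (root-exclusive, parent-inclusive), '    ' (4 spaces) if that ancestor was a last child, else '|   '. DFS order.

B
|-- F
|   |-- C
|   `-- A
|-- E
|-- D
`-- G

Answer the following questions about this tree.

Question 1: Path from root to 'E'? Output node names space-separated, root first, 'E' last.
Answer: B E

Derivation:
Walk down from root: B -> E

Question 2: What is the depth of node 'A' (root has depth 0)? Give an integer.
Path from root to A: B -> F -> A
Depth = number of edges = 2

Answer: 2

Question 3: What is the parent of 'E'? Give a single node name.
Answer: B

Derivation:
Scan adjacency: E appears as child of B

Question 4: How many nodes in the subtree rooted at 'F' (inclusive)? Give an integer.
Answer: 3

Derivation:
Subtree rooted at F contains: A, C, F
Count = 3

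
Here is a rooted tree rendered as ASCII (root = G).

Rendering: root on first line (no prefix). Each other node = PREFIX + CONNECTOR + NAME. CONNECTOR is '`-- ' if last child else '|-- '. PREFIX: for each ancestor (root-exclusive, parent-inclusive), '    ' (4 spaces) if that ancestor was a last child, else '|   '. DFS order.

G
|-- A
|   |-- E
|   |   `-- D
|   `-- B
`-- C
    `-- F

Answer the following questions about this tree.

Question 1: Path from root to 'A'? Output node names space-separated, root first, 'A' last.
Answer: G A

Derivation:
Walk down from root: G -> A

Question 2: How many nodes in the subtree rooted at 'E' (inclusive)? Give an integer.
Subtree rooted at E contains: D, E
Count = 2

Answer: 2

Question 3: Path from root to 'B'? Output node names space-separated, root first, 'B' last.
Walk down from root: G -> A -> B

Answer: G A B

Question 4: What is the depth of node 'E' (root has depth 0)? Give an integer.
Answer: 2

Derivation:
Path from root to E: G -> A -> E
Depth = number of edges = 2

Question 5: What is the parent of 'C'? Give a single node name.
Answer: G

Derivation:
Scan adjacency: C appears as child of G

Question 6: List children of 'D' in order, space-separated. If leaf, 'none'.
Node D's children (from adjacency): (leaf)

Answer: none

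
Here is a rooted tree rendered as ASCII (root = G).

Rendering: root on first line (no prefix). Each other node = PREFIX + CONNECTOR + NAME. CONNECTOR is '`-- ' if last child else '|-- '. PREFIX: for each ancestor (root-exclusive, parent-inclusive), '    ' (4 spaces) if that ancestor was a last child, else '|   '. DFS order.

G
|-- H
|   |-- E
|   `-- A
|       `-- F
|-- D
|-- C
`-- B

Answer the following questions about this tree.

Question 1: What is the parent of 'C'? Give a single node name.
Scan adjacency: C appears as child of G

Answer: G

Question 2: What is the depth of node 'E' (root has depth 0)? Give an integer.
Path from root to E: G -> H -> E
Depth = number of edges = 2

Answer: 2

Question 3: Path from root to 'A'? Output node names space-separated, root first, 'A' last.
Walk down from root: G -> H -> A

Answer: G H A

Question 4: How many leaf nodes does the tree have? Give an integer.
Answer: 5

Derivation:
Leaves (nodes with no children): B, C, D, E, F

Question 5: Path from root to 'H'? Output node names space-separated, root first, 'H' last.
Answer: G H

Derivation:
Walk down from root: G -> H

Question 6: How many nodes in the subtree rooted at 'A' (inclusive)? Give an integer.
Answer: 2

Derivation:
Subtree rooted at A contains: A, F
Count = 2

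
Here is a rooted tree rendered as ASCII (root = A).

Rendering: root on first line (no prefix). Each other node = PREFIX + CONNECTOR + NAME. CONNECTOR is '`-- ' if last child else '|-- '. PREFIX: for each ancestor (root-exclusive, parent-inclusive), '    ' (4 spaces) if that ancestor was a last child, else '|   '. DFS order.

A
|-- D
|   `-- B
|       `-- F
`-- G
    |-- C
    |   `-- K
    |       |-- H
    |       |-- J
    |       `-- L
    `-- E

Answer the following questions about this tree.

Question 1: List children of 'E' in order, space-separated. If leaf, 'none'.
Node E's children (from adjacency): (leaf)

Answer: none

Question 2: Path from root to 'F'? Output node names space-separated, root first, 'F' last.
Walk down from root: A -> D -> B -> F

Answer: A D B F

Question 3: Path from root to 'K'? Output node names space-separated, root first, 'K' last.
Walk down from root: A -> G -> C -> K

Answer: A G C K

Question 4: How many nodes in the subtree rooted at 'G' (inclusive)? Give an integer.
Subtree rooted at G contains: C, E, G, H, J, K, L
Count = 7

Answer: 7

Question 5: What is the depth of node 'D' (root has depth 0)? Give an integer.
Answer: 1

Derivation:
Path from root to D: A -> D
Depth = number of edges = 1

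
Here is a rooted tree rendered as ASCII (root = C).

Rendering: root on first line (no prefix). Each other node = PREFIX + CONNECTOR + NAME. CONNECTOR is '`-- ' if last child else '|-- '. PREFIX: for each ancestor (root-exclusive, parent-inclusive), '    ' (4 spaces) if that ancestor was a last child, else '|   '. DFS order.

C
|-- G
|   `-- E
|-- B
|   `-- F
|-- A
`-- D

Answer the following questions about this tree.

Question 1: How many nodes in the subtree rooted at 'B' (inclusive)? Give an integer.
Answer: 2

Derivation:
Subtree rooted at B contains: B, F
Count = 2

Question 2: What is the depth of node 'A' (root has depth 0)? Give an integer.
Answer: 1

Derivation:
Path from root to A: C -> A
Depth = number of edges = 1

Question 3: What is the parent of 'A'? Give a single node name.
Answer: C

Derivation:
Scan adjacency: A appears as child of C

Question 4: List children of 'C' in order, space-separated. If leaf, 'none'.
Node C's children (from adjacency): G, B, A, D

Answer: G B A D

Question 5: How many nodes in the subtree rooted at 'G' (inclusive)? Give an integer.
Answer: 2

Derivation:
Subtree rooted at G contains: E, G
Count = 2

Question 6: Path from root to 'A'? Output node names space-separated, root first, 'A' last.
Walk down from root: C -> A

Answer: C A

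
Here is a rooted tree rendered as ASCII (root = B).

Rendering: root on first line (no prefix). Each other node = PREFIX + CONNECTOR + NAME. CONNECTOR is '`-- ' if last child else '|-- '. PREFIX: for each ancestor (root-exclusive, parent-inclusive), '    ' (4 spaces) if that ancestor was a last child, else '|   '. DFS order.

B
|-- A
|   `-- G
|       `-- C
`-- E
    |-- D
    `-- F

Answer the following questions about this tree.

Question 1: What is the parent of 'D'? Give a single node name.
Answer: E

Derivation:
Scan adjacency: D appears as child of E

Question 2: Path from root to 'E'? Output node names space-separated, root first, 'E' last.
Walk down from root: B -> E

Answer: B E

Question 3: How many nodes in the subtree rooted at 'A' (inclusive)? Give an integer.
Subtree rooted at A contains: A, C, G
Count = 3

Answer: 3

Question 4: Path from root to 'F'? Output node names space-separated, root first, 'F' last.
Walk down from root: B -> E -> F

Answer: B E F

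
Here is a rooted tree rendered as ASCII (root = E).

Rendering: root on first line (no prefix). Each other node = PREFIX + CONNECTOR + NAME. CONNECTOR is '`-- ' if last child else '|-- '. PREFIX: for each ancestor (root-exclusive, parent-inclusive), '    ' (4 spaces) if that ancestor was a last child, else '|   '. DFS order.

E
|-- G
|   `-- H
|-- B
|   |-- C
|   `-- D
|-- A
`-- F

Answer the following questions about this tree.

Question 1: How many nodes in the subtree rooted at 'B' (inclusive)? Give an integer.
Subtree rooted at B contains: B, C, D
Count = 3

Answer: 3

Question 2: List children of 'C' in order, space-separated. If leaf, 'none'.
Node C's children (from adjacency): (leaf)

Answer: none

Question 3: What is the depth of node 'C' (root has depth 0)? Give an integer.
Answer: 2

Derivation:
Path from root to C: E -> B -> C
Depth = number of edges = 2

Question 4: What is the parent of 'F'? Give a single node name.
Answer: E

Derivation:
Scan adjacency: F appears as child of E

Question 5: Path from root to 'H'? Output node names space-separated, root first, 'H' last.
Answer: E G H

Derivation:
Walk down from root: E -> G -> H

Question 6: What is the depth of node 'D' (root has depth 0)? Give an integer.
Path from root to D: E -> B -> D
Depth = number of edges = 2

Answer: 2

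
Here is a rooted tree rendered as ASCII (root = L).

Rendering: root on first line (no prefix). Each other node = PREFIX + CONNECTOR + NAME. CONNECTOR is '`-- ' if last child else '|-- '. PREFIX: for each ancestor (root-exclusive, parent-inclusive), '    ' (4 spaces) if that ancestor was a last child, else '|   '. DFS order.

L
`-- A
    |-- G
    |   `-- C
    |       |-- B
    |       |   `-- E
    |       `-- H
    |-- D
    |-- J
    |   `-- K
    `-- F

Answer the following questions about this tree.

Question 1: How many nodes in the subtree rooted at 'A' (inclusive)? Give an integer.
Answer: 10

Derivation:
Subtree rooted at A contains: A, B, C, D, E, F, G, H, J, K
Count = 10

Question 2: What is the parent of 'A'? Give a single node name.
Answer: L

Derivation:
Scan adjacency: A appears as child of L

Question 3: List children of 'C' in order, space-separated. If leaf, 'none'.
Answer: B H

Derivation:
Node C's children (from adjacency): B, H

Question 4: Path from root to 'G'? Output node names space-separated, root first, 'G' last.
Answer: L A G

Derivation:
Walk down from root: L -> A -> G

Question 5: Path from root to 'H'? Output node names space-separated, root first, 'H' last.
Walk down from root: L -> A -> G -> C -> H

Answer: L A G C H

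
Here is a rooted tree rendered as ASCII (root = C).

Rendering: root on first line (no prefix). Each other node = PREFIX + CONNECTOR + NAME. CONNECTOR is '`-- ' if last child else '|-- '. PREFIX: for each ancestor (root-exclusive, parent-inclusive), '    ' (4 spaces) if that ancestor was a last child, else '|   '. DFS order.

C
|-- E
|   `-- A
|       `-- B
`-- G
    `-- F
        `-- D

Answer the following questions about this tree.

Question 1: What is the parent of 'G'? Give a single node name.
Scan adjacency: G appears as child of C

Answer: C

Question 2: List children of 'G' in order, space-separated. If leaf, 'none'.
Node G's children (from adjacency): F

Answer: F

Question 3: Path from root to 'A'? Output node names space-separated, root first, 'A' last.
Walk down from root: C -> E -> A

Answer: C E A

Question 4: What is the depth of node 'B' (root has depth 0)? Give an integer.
Answer: 3

Derivation:
Path from root to B: C -> E -> A -> B
Depth = number of edges = 3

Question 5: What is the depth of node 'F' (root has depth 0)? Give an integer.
Path from root to F: C -> G -> F
Depth = number of edges = 2

Answer: 2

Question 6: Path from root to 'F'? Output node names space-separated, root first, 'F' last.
Answer: C G F

Derivation:
Walk down from root: C -> G -> F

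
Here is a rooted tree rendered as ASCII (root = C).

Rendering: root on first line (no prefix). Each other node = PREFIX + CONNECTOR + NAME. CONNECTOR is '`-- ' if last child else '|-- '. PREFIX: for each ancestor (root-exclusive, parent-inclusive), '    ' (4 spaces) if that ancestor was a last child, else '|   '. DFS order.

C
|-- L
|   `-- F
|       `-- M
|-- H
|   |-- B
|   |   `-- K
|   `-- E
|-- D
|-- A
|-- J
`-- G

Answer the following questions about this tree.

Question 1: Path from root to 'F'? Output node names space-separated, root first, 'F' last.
Walk down from root: C -> L -> F

Answer: C L F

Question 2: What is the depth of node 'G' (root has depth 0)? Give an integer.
Path from root to G: C -> G
Depth = number of edges = 1

Answer: 1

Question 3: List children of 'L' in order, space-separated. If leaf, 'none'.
Node L's children (from adjacency): F

Answer: F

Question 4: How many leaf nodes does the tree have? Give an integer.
Leaves (nodes with no children): A, D, E, G, J, K, M

Answer: 7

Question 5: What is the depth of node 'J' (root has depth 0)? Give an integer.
Answer: 1

Derivation:
Path from root to J: C -> J
Depth = number of edges = 1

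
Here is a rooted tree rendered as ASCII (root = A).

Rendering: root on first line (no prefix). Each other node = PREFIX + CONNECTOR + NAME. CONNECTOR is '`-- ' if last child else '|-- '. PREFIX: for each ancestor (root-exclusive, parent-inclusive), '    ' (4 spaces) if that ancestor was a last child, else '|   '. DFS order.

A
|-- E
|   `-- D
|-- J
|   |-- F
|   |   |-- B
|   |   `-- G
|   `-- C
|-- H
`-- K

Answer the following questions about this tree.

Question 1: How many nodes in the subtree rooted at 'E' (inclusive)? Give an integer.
Answer: 2

Derivation:
Subtree rooted at E contains: D, E
Count = 2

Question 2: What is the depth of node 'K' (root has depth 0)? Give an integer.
Path from root to K: A -> K
Depth = number of edges = 1

Answer: 1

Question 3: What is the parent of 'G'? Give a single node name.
Answer: F

Derivation:
Scan adjacency: G appears as child of F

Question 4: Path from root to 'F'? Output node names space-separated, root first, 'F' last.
Answer: A J F

Derivation:
Walk down from root: A -> J -> F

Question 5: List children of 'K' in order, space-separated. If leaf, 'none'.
Node K's children (from adjacency): (leaf)

Answer: none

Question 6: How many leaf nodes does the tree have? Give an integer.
Leaves (nodes with no children): B, C, D, G, H, K

Answer: 6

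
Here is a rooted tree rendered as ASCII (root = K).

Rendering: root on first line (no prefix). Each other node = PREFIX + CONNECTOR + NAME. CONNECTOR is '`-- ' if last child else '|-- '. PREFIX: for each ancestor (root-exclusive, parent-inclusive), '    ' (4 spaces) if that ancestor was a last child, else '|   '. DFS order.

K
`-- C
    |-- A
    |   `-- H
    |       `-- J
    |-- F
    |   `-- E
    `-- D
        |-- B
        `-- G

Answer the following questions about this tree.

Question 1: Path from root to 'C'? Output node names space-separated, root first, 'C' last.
Answer: K C

Derivation:
Walk down from root: K -> C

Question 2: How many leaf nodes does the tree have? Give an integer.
Answer: 4

Derivation:
Leaves (nodes with no children): B, E, G, J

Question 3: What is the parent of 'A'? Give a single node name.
Scan adjacency: A appears as child of C

Answer: C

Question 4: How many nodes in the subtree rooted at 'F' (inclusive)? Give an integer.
Subtree rooted at F contains: E, F
Count = 2

Answer: 2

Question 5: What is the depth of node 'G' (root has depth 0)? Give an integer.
Answer: 3

Derivation:
Path from root to G: K -> C -> D -> G
Depth = number of edges = 3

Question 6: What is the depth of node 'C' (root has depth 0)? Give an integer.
Answer: 1

Derivation:
Path from root to C: K -> C
Depth = number of edges = 1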